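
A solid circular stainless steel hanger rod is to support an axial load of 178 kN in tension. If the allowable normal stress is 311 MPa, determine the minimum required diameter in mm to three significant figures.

27.0 mm

Required area A ≥ P/σ_allow = 178000/311 = 572.3 mm².
For a solid circular section, d ≥ √(4A/π) = 27 mm.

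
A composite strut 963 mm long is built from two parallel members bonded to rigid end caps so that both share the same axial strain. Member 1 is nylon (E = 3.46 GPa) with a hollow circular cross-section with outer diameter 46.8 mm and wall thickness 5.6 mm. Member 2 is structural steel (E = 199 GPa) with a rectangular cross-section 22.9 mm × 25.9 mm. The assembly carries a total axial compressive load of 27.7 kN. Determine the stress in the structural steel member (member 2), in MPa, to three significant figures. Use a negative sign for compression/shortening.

-45.7 MPa

A_1 = 724.8 mm².
A_2 = 593.1 mm².
Equal strain + equilibrium ⇒ each member carries load in proportion to AE: A₁E₁ = 2508000 N, A₂E₂ = 118000000 N, ΣAE = 120500000 N.
σ₂ = P·E₂/ΣAE = -27700·199000/120500000 = -45.73 MPa.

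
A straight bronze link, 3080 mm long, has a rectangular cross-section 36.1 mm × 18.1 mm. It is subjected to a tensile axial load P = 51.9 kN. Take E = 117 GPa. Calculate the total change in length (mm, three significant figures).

A = 653.4 mm².
δ_mech = NL/(AE) = 51900·3080/(653.4·117000) = 2.091 mm.

2.09 mm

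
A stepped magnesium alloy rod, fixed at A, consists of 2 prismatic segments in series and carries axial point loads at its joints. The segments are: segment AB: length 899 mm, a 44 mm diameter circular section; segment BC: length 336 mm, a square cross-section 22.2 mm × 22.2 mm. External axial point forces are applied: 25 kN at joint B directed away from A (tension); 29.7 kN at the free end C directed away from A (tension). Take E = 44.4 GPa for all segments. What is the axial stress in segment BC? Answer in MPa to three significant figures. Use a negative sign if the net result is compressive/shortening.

60.3 MPa

Internal axial forces (sectioning from the free end, tension +): N_BC = 29.7 kN, N_AB = 54.7 kN.
A_BC = 492.8 mm².
σ_BC = N_BC/A_BC = 29700/492.8 = 60.26 MPa.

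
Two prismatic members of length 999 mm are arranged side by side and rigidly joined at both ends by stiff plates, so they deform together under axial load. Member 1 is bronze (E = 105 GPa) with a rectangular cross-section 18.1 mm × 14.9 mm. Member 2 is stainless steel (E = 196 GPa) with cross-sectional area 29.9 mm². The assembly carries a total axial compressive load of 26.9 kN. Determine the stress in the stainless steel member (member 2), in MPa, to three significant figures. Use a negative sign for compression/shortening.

A_1 = 269.7 mm².
Equal strain + equilibrium ⇒ each member carries load in proportion to AE: A₁E₁ = 28320000 N, A₂E₂ = 5860000 N, ΣAE = 34180000 N.
σ₂ = P·E₂/ΣAE = -26900·196000/34180000 = -154.3 MPa.

-154 MPa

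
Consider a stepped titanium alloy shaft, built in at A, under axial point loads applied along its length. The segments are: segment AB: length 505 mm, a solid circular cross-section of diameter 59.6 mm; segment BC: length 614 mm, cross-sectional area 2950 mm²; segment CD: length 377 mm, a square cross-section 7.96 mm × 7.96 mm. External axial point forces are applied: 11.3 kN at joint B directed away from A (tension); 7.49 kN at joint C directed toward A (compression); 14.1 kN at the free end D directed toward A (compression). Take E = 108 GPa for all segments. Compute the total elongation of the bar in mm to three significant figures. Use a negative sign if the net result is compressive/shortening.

Internal axial forces (sectioning from the free end, tension +): N_CD = -14.1 kN, N_BC = -21.59 kN, N_AB = -10.29 kN.
A_AB = 2790 mm².
A_CD = 63.36 mm².
δ_AB = -10290·505/(2790·108000) = -0.01725 mm
δ_BC = -21590·614/(2950·108000) = -0.04161 mm
δ_CD = -14100·377/(63.36·108000) = -0.7768 mm
δ = Σδ_i = -0.8357 mm.

-0.836 mm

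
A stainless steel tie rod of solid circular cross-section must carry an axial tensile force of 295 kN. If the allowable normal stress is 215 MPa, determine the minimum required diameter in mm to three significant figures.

Required area A ≥ P/σ_allow = 295000/215 = 1372 mm².
For a solid circular section, d ≥ √(4A/π) = 41.8 mm.

41.8 mm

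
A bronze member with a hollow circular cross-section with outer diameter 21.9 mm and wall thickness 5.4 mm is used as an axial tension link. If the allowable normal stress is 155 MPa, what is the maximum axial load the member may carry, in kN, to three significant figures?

43.4 kN

A = 279.9 mm².
P_max = σ_allow · A = 155 · 279.9 = 43390 N = 43.39 kN.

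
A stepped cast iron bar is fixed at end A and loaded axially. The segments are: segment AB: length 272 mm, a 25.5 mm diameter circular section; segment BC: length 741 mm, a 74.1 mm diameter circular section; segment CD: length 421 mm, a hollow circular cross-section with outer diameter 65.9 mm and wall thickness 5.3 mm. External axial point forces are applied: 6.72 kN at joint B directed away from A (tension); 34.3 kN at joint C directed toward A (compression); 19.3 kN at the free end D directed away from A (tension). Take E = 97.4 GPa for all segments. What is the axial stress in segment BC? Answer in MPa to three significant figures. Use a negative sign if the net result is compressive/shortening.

-3.48 MPa

Internal axial forces (sectioning from the free end, tension +): N_CD = 19.3 kN, N_BC = -15 kN, N_AB = -8.28 kN.
A_BC = 4312 mm².
σ_BC = N_BC/A_BC = -15000/4312 = -3.478 MPa.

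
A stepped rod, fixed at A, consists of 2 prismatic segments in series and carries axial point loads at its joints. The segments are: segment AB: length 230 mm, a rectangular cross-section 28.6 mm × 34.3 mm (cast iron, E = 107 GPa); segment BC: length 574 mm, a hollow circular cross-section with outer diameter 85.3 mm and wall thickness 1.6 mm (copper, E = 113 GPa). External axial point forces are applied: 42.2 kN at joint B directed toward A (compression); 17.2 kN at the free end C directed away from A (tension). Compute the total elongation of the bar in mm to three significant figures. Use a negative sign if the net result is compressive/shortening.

0.153 mm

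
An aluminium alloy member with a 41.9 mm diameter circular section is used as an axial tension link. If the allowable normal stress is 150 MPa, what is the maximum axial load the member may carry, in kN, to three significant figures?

A = 1379 mm².
P_max = σ_allow · A = 150 · 1379 = 206800 N = 206.8 kN.

207 kN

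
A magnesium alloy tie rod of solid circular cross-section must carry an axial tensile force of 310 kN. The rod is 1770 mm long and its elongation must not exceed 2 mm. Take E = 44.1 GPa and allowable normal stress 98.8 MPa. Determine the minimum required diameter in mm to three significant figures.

89.0 mm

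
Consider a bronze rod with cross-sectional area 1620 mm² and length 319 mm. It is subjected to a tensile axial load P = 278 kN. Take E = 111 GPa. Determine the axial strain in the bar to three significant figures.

σ = N/A = 171.6 MPa; ε = σ/E = 171.6/111000 = 1.546e-03.

0.00155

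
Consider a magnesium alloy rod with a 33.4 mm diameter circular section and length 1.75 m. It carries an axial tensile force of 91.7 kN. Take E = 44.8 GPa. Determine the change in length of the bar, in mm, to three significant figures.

4.09 mm

A = 876.2 mm².
δ_mech = NL/(AE) = 91700·1750/(876.2·44800) = 4.088 mm.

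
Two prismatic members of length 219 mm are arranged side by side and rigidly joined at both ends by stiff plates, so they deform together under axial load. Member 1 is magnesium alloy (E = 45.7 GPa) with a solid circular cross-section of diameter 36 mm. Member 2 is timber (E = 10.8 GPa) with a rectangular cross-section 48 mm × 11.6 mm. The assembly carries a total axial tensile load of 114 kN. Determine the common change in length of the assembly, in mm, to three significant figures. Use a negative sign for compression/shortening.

0.475 mm

A_1 = 1018 mm².
A_2 = 556.8 mm².
Equal strain + equilibrium ⇒ each member carries load in proportion to AE: A₁E₁ = 46520000 N, A₂E₂ = 6013000 N, ΣAE = 52530000 N.
δ = PL/ΣAE = 114000·219/52530000 = 0.4753 mm.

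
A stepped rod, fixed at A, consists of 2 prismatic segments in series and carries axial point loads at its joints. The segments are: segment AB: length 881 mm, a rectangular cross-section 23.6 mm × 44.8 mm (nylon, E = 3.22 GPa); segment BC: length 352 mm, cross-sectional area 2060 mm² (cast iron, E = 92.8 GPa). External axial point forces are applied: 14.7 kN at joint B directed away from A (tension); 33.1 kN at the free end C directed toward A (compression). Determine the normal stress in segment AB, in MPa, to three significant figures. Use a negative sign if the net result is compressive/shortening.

-17.4 MPa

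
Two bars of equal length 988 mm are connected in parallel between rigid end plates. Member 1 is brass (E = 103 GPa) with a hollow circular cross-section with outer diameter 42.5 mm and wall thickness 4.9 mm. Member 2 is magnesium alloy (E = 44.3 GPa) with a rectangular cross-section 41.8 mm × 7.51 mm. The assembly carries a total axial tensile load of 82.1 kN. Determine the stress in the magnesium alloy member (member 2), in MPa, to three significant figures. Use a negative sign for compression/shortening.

A_1 = 578.8 mm².
A_2 = 313.9 mm².
Equal strain + equilibrium ⇒ each member carries load in proportion to AE: A₁E₁ = 59620000 N, A₂E₂ = 13910000 N, ΣAE = 73520000 N.
σ₂ = P·E₂/ΣAE = 82100·44300/73520000 = 49.47 MPa.

49.5 MPa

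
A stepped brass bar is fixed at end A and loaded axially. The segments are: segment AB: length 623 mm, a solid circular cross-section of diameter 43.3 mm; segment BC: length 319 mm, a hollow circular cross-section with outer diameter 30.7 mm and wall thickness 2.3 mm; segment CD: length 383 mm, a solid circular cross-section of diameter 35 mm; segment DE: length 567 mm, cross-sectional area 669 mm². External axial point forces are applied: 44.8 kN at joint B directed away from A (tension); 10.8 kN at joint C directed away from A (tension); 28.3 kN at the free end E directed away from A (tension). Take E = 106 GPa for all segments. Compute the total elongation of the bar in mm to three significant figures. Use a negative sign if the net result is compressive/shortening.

Internal axial forces (sectioning from the free end, tension +): N_DE = 28.3 kN, N_CD = 28.3 kN, N_BC = 39.1 kN, N_AB = 83.9 kN.
A_AB = 1473 mm².
A_BC = 205.2 mm².
A_CD = 962.1 mm².
δ_AB = 83900·623/(1473·106000) = 0.3349 mm
δ_BC = 39100·319/(205.2·106000) = 0.5734 mm
δ_CD = 28300·383/(962.1·106000) = 0.1063 mm
δ_DE = 28300·567/(669·106000) = 0.2263 mm
δ = Σδ_i = 1.241 mm.

1.24 mm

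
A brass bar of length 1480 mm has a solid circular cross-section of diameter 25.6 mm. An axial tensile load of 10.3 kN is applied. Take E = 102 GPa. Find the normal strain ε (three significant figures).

1.96e-04

A = 514.7 mm².
σ = N/A = 20.01 MPa; ε = σ/E = 20.01/102000 = 1.962e-04.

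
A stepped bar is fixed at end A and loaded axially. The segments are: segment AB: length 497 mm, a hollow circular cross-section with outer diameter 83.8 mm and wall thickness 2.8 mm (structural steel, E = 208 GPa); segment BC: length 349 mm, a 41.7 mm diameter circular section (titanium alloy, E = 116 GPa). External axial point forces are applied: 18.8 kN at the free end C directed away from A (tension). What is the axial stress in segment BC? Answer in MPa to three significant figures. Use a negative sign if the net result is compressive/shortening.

13.8 MPa

Internal axial forces (sectioning from the free end, tension +): N_BC = 18.8 kN, N_AB = 18.8 kN.
A_BC = 1366 mm².
σ_BC = N_BC/A_BC = 18800/1366 = 13.77 MPa.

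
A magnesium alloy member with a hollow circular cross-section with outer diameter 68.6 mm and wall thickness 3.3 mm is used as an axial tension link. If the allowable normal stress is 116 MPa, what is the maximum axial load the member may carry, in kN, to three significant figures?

A = 677 mm².
P_max = σ_allow · A = 116 · 677 = 78530 N = 78.53 kN.

78.5 kN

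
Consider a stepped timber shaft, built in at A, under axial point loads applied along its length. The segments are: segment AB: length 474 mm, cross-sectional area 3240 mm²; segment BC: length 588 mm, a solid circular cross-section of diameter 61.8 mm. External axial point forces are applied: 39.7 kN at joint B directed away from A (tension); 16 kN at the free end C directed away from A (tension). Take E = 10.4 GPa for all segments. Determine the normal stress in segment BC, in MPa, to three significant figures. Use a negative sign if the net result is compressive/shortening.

5.33 MPa

Internal axial forces (sectioning from the free end, tension +): N_BC = 16 kN, N_AB = 55.7 kN.
A_BC = 3000 mm².
σ_BC = N_BC/A_BC = 16000/3000 = 5.334 MPa.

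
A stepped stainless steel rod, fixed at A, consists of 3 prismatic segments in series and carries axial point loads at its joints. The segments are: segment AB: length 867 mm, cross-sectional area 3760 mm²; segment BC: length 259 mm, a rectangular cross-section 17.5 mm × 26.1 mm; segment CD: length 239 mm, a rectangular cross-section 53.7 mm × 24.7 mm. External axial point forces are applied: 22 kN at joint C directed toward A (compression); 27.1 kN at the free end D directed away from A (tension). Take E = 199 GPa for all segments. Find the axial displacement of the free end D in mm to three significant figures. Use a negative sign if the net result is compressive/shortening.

0.0450 mm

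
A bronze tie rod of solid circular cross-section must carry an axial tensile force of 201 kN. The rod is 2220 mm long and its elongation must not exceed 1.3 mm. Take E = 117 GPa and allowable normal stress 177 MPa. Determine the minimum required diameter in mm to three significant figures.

61.1 mm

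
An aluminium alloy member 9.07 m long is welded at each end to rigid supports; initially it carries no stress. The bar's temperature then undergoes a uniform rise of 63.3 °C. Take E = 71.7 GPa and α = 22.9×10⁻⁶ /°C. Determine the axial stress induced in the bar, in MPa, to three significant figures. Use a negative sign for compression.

Free thermal expansion αLΔT = 22.9e-6 · 9070 · 63.3 = 13.15 mm.
The walls impose strain ε = −(13.15)/9070 = -1.4496e-03; σ = Eε = 71700 · -1.4496e-03 = -103.9 MPa.

-104 MPa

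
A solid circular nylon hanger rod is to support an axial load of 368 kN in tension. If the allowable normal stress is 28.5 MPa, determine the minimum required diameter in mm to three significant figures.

Required area A ≥ P/σ_allow = 368000/28.5 = 12910 mm².
For a solid circular section, d ≥ √(4A/π) = 128.2 mm.

128 mm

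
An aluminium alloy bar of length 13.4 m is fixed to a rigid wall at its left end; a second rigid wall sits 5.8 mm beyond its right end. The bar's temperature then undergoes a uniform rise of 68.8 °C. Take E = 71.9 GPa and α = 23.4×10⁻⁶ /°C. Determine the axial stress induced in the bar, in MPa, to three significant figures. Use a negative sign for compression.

Free thermal expansion αLΔT = 23.4e-6 · 13400 · 68.8 = 21.57 mm.
The walls engage after the gap closes; constrained expansion = 21.57 − 5.8 = 15.77 mm.
The walls impose strain ε = −(15.77)/13400 = -1.1771e-03; σ = Eε = 71900 · -1.1771e-03 = -84.63 MPa.

-84.6 MPa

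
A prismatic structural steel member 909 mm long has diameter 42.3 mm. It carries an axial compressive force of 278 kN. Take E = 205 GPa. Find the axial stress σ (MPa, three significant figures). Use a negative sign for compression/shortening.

-198 MPa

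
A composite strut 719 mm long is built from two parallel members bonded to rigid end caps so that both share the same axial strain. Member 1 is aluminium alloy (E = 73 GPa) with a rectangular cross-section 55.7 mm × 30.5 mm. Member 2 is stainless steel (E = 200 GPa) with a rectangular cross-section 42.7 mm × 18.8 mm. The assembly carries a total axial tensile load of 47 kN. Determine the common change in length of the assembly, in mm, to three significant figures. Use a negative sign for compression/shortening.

0.119 mm

A_1 = 1699 mm².
A_2 = 802.8 mm².
Equal strain + equilibrium ⇒ each member carries load in proportion to AE: A₁E₁ = 124000000 N, A₂E₂ = 160600000 N, ΣAE = 284600000 N.
δ = PL/ΣAE = 47000·719/284600000 = 0.1188 mm.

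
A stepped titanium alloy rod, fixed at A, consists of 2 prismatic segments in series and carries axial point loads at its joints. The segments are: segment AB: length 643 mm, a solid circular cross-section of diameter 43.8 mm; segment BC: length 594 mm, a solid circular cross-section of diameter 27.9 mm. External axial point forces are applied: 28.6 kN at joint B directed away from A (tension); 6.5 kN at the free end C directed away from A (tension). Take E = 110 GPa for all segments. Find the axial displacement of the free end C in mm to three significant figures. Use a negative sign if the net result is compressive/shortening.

0.194 mm

Internal axial forces (sectioning from the free end, tension +): N_BC = 6.5 kN, N_AB = 35.1 kN.
A_AB = 1507 mm².
A_BC = 611.4 mm².
δ_AB = 35100·643/(1507·110000) = 0.1362 mm
δ_BC = 6500·594/(611.4·110000) = 0.05741 mm
δ = Σδ_i = 0.1936 mm.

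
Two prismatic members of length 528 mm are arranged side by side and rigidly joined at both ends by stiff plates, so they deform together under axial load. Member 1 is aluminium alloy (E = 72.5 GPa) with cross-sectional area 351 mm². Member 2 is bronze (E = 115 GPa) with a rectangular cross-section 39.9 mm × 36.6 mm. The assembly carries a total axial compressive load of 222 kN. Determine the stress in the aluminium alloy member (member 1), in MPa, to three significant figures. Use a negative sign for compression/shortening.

-83.2 MPa

A_2 = 1460 mm².
Equal strain + equilibrium ⇒ each member carries load in proportion to AE: A₁E₁ = 25450000 N, A₂E₂ = 167900000 N, ΣAE = 193400000 N.
σ₁ = P·E₁/ΣAE = -222000·72500/193400000 = -83.23 MPa.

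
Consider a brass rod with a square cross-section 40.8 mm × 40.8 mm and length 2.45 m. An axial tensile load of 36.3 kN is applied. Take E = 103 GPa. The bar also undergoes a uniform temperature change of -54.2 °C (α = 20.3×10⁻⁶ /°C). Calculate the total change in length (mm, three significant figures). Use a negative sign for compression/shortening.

-2.18 mm

A = 1665 mm².
δ_mech = NL/(AE) = 36300·2450/(1665·103000) = 0.5187 mm.
δ_thermal = αLΔT = 20.3e-6·2450·-54.2 = -2.696 mm.
δ = δ_mech + δ_thermal = -2.177 mm.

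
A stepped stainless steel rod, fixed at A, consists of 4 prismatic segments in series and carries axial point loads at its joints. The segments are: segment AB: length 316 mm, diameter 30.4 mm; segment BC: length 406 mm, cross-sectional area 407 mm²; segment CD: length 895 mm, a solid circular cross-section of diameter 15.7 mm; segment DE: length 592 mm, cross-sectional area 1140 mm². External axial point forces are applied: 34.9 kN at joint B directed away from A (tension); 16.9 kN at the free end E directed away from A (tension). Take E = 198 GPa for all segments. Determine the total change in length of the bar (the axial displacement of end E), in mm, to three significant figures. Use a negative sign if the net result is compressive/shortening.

0.638 mm

Internal axial forces (sectioning from the free end, tension +): N_DE = 16.9 kN, N_CD = 16.9 kN, N_BC = 16.9 kN, N_AB = 51.8 kN.
A_AB = 725.8 mm².
A_CD = 193.6 mm².
δ_AB = 51800·316/(725.8·198000) = 0.1139 mm
δ_BC = 16900·406/(407·198000) = 0.08514 mm
δ_CD = 16900·895/(193.6·198000) = 0.3946 mm
δ_DE = 16900·592/(1140·198000) = 0.04432 mm
δ = Σδ_i = 0.638 mm.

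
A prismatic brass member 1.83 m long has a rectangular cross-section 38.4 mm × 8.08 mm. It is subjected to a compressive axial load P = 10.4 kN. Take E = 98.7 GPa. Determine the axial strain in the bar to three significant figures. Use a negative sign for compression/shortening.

-3.40e-04

A = 310.3 mm².
σ = N/A = -33.52 MPa; ε = σ/E = -33.52/98700 = -3.396e-04.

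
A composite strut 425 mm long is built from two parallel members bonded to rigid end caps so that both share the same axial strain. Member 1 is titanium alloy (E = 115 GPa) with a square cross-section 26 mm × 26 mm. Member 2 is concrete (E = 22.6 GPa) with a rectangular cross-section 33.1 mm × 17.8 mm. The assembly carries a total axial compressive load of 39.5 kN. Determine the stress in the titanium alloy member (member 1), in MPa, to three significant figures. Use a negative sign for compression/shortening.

-49.9 MPa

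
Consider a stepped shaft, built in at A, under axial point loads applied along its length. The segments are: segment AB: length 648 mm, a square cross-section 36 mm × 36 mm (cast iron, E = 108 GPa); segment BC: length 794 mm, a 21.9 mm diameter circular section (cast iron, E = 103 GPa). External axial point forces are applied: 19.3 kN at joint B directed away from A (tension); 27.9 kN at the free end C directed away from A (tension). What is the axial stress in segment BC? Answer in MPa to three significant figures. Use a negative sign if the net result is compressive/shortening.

74.1 MPa

Internal axial forces (sectioning from the free end, tension +): N_BC = 27.9 kN, N_AB = 47.2 kN.
A_BC = 376.7 mm².
σ_BC = N_BC/A_BC = 27900/376.7 = 74.07 MPa.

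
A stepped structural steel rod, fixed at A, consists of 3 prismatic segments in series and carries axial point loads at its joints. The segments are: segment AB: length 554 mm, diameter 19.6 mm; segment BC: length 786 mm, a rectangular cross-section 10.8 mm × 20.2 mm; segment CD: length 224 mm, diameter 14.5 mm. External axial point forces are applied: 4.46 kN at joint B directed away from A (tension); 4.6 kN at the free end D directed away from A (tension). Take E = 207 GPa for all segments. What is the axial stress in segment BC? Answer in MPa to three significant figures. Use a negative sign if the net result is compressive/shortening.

21.1 MPa

Internal axial forces (sectioning from the free end, tension +): N_CD = 4.6 kN, N_BC = 4.6 kN, N_AB = 9.06 kN.
A_BC = 218.2 mm².
σ_BC = N_BC/A_BC = 4600/218.2 = 21.09 MPa.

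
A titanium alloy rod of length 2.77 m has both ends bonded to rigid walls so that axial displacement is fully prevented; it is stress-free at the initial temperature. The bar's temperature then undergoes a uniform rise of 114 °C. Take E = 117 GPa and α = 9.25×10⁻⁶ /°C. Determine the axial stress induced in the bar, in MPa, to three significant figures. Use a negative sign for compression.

-123 MPa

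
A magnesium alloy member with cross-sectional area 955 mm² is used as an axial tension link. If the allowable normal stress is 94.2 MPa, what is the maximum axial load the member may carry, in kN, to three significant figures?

90.0 kN

P_max = σ_allow · A = 94.2 · 955 = 89960 N = 89.96 kN.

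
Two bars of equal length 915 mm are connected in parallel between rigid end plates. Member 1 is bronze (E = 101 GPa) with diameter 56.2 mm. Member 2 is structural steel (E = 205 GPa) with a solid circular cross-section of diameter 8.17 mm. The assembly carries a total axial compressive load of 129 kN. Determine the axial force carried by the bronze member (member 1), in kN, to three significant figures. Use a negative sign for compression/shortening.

A_1 = 2481 mm².
A_2 = 52.42 mm².
Equal strain + equilibrium ⇒ each member carries load in proportion to AE: A₁E₁ = 250500000 N, A₂E₂ = 10750000 N, ΣAE = 261300000 N.
F₁ = P·A₁E₁/ΣAE = -129000·250500000/261300000 = -123700 N.

-124 kN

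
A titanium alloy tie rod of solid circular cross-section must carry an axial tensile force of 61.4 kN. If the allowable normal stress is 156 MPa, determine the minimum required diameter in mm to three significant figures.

22.4 mm

Required area A ≥ P/σ_allow = 61400/156 = 393.6 mm².
For a solid circular section, d ≥ √(4A/π) = 22.39 mm.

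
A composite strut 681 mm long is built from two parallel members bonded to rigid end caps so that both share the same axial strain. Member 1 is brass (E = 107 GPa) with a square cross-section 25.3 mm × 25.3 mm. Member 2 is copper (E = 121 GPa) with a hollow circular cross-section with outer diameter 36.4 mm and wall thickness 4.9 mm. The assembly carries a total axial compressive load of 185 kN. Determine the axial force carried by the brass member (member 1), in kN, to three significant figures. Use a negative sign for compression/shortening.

-99.6 kN

A_1 = 640.1 mm².
A_2 = 484.9 mm².
Equal strain + equilibrium ⇒ each member carries load in proportion to AE: A₁E₁ = 68490000 N, A₂E₂ = 58670000 N, ΣAE = 127200000 N.
F₁ = P·A₁E₁/ΣAE = -185000·68490000/127200000 = -99640 N.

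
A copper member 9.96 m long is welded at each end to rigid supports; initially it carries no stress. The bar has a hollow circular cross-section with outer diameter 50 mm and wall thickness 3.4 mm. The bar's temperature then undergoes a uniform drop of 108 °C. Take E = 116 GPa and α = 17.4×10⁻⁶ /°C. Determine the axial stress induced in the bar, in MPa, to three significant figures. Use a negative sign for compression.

218 MPa

Free thermal expansion αLΔT = 17.4e-6 · 9960 · -108 = -18.72 mm.
The walls impose strain ε = −(-18.72)/9960 = 1.8792e-03; σ = Eε = 116000 · 1.8792e-03 = 218 MPa.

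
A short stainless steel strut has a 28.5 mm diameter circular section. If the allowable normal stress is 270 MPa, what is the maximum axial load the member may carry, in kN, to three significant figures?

A = 637.9 mm².
P_max = σ_allow · A = 270 · 637.9 = 172200 N = 172.2 kN.

172 kN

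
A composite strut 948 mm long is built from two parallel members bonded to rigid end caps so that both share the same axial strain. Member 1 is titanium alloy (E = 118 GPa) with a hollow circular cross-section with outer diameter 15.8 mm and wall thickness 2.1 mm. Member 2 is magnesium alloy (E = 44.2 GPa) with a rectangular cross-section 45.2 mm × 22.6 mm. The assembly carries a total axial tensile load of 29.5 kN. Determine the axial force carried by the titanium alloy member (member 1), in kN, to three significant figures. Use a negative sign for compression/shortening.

5.64 kN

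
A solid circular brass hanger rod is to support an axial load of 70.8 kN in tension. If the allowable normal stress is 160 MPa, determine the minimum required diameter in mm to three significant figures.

23.7 mm

Required area A ≥ P/σ_allow = 70800/160 = 442.5 mm².
For a solid circular section, d ≥ √(4A/π) = 23.74 mm.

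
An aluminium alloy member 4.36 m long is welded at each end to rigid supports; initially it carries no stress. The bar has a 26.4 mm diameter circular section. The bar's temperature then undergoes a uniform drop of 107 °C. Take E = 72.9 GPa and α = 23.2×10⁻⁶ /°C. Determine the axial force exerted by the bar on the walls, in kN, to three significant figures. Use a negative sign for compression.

Free thermal expansion αLΔT = 23.2e-6 · 4360 · -107 = -10.82 mm.
The walls impose strain ε = −(-10.82)/4360 = 2.4824e-03; σ = Eε = 72900 · 2.4824e-03 = 181 MPa.
Wall reaction R = σ·A = 181·547.4 = 99060 N = 99.06 kN.

99.1 kN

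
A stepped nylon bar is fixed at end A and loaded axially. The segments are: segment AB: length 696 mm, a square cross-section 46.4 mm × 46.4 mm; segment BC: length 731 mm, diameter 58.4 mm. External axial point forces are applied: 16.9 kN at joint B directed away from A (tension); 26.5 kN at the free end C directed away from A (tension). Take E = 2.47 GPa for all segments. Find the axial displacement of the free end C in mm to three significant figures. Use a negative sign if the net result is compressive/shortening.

Internal axial forces (sectioning from the free end, tension +): N_BC = 26.5 kN, N_AB = 43.4 kN.
A_AB = 2153 mm².
A_BC = 2679 mm².
δ_AB = 43400·696/(2153·2470) = 5.68 mm
δ_BC = 26500·731/(2679·2470) = 2.928 mm
δ = Σδ_i = 8.608 mm.

8.61 mm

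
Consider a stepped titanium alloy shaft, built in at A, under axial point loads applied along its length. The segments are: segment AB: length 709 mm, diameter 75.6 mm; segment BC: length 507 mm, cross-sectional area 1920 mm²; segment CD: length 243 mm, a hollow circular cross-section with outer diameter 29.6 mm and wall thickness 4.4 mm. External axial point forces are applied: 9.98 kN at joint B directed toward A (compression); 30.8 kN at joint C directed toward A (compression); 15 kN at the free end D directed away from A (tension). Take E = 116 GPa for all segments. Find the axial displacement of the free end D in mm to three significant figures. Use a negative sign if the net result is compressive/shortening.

0.0191 mm

Internal axial forces (sectioning from the free end, tension +): N_CD = 15 kN, N_BC = -15.8 kN, N_AB = -25.78 kN.
A_AB = 4489 mm².
A_CD = 348.3 mm².
δ_AB = -25780·709/(4489·116000) = -0.0351 mm
δ_BC = -15800·507/(1920·116000) = -0.03597 mm
δ_CD = 15000·243/(348.3·116000) = 0.09021 mm
δ = Σδ_i = 0.01914 mm.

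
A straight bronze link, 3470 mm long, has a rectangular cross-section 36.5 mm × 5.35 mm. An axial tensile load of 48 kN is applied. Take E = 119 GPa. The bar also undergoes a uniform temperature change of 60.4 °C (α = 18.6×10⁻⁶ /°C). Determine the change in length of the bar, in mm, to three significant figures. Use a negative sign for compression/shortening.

11.1 mm

A = 195.3 mm².
δ_mech = NL/(AE) = 48000·3470/(195.3·119000) = 7.168 mm.
δ_thermal = αLΔT = 18.6e-6·3470·60.4 = 3.898 mm.
δ = δ_mech + δ_thermal = 11.07 mm.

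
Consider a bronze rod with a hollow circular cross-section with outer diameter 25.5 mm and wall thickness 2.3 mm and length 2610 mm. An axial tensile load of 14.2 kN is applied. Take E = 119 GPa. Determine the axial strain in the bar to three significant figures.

7.12e-04

A = 167.6 mm².
σ = N/A = 84.71 MPa; ε = σ/E = 84.71/119000 = 7.118e-04.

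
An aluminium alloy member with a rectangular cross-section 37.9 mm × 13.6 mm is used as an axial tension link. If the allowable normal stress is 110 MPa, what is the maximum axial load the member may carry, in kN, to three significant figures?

A = 515.4 mm².
P_max = σ_allow · A = 110 · 515.4 = 56700 N = 56.7 kN.

56.7 kN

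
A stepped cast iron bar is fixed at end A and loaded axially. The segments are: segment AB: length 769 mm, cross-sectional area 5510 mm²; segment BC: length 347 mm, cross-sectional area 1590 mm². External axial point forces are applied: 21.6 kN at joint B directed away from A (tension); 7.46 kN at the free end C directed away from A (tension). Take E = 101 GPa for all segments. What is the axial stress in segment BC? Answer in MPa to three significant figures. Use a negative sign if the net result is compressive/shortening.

Internal axial forces (sectioning from the free end, tension +): N_BC = 7.46 kN, N_AB = 29.06 kN.
σ_BC = N_BC/A_BC = 7460/1590 = 4.692 MPa.

4.69 MPa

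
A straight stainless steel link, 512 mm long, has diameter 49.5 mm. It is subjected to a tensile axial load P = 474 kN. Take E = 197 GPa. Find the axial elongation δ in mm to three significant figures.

0.640 mm

A = 1924 mm².
δ_mech = NL/(AE) = 474000·512/(1924·197000) = 0.6402 mm.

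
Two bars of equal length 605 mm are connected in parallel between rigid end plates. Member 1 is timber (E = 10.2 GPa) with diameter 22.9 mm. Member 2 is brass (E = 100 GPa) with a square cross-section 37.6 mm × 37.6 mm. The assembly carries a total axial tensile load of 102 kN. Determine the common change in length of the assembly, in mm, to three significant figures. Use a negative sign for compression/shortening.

0.424 mm

A_1 = 411.9 mm².
A_2 = 1414 mm².
Equal strain + equilibrium ⇒ each member carries load in proportion to AE: A₁E₁ = 4201000 N, A₂E₂ = 141400000 N, ΣAE = 145600000 N.
δ = PL/ΣAE = 102000·605/145600000 = 0.4239 mm.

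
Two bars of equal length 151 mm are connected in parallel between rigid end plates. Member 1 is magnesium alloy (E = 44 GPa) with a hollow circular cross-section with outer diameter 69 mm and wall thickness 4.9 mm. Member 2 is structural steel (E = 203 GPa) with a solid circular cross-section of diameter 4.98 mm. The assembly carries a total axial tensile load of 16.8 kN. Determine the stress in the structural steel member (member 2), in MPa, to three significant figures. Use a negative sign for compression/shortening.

72.0 MPa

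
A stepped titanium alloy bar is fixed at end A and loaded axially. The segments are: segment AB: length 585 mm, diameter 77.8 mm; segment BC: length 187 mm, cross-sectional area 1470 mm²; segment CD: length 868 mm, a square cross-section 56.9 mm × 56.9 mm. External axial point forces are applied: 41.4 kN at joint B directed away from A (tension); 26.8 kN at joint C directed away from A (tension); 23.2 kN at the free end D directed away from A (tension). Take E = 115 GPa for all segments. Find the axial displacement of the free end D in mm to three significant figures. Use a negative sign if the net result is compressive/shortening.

Internal axial forces (sectioning from the free end, tension +): N_CD = 23.2 kN, N_BC = 50 kN, N_AB = 91.4 kN.
A_AB = 4754 mm².
A_CD = 3238 mm².
δ_AB = 91400·585/(4754·115000) = 0.0978 mm
δ_BC = 50000·187/(1470·115000) = 0.05531 mm
δ_CD = 23200·868/(3238·115000) = 0.05409 mm
δ = Σδ_i = 0.2072 mm.

0.207 mm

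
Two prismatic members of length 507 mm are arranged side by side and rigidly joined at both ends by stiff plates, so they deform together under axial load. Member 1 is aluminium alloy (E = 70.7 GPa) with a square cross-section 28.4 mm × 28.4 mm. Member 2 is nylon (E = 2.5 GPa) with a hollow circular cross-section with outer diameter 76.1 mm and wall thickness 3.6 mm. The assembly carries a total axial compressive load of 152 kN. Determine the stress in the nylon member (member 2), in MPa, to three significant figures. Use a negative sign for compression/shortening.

-6.43 MPa

A_1 = 806.6 mm².
A_2 = 820 mm².
Equal strain + equilibrium ⇒ each member carries load in proportion to AE: A₁E₁ = 57020000 N, A₂E₂ = 2050000 N, ΣAE = 59070000 N.
σ₂ = P·E₂/ΣAE = -152000·2500/59070000 = -6.433 MPa.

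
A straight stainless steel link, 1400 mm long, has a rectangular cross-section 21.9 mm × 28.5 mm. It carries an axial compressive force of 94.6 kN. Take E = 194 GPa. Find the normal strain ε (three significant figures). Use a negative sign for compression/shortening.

-7.81e-04

A = 624.1 mm².
σ = N/A = -151.6 MPa; ε = σ/E = -151.6/194000 = -7.813e-04.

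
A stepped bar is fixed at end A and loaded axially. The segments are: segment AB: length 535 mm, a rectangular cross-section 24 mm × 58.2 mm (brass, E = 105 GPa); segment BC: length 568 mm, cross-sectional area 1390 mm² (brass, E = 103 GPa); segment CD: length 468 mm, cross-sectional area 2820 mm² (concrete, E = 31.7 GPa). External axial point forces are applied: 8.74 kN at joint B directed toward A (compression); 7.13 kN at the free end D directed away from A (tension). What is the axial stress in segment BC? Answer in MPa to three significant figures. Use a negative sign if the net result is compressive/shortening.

5.13 MPa

Internal axial forces (sectioning from the free end, tension +): N_CD = 7.13 kN, N_BC = 7.13 kN, N_AB = -1.61 kN.
σ_BC = N_BC/A_BC = 7130/1390 = 5.129 MPa.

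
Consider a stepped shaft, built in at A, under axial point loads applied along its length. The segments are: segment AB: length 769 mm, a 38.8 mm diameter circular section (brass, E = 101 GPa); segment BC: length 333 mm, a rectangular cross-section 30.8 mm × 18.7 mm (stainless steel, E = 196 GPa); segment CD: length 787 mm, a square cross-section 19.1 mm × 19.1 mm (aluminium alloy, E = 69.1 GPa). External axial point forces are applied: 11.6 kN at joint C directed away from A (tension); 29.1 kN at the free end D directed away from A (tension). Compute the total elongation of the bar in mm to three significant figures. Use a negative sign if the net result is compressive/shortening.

1.29 mm

Internal axial forces (sectioning from the free end, tension +): N_CD = 29.1 kN, N_BC = 40.7 kN, N_AB = 40.7 kN.
A_AB = 1182 mm².
A_BC = 576 mm².
A_CD = 364.8 mm².
δ_AB = 40700·769/(1182·101000) = 0.2621 mm
δ_BC = 40700·333/(576·196000) = 0.1201 mm
δ_CD = 29100·787/(364.8·69100) = 0.9085 mm
δ = Σδ_i = 1.291 mm.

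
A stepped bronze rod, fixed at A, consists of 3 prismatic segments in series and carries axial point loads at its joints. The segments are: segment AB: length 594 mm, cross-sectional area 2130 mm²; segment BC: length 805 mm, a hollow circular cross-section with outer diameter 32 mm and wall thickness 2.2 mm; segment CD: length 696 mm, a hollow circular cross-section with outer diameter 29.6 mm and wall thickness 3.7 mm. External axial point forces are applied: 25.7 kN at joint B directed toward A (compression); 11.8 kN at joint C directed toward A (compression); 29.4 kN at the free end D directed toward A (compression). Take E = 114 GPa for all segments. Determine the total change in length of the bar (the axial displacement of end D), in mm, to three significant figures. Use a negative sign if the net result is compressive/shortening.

Internal axial forces (sectioning from the free end, tension +): N_CD = -29.4 kN, N_BC = -41.2 kN, N_AB = -66.9 kN.
A_BC = 206 mm².
A_CD = 301.1 mm².
δ_AB = -66900·594/(2130·114000) = -0.1637 mm
δ_BC = -41200·805/(206·114000) = -1.413 mm
δ_CD = -29400·696/(301.1·114000) = -0.5962 mm
δ = Σδ_i = -2.172 mm.

-2.17 mm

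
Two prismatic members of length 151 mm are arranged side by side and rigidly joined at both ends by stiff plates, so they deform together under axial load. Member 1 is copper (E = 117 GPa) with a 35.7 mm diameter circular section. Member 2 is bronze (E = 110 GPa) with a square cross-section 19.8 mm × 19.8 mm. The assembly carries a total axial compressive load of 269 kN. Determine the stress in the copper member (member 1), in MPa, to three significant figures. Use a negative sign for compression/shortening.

A_1 = 1001 mm².
A_2 = 392 mm².
Equal strain + equilibrium ⇒ each member carries load in proportion to AE: A₁E₁ = 117100000 N, A₂E₂ = 43120000 N, ΣAE = 160200000 N.
σ₁ = P·E₁/ΣAE = -269000·117000/160200000 = -196.4 MPa.

-196 MPa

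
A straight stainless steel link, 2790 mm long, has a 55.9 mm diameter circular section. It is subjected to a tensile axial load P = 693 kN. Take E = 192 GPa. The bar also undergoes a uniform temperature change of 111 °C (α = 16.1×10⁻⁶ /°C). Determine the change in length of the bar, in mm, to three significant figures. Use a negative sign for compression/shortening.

9.09 mm

A = 2454 mm².
δ_mech = NL/(AE) = 693000·2790/(2454·192000) = 4.103 mm.
δ_thermal = αLΔT = 16.1e-6·2790·111 = 4.986 mm.
δ = δ_mech + δ_thermal = 9.089 mm.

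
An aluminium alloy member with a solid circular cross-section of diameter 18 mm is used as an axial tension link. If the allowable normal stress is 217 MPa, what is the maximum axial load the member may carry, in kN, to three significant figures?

55.2 kN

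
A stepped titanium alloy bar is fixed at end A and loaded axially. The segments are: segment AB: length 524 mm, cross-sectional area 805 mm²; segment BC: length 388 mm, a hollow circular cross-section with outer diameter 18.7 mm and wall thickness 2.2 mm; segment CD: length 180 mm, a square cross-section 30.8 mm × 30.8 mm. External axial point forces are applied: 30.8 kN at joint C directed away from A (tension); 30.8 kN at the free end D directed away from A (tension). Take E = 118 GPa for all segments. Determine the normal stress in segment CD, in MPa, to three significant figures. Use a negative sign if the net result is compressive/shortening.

Internal axial forces (sectioning from the free end, tension +): N_CD = 30.8 kN, N_BC = 61.6 kN, N_AB = 61.6 kN.
A_CD = 948.6 mm².
σ_CD = N_CD/A_CD = 30800/948.6 = 32.47 MPa.

32.5 MPa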